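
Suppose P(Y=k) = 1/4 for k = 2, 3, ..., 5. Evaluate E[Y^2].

E[Y^2] = Σ y^2·P(Y=y)
 = 4·1/4 + 9·1/4 + 16·1/4 + 25·1/4
 = 1 + 9/4 + 4 + 25/4
 = 27/2

13.5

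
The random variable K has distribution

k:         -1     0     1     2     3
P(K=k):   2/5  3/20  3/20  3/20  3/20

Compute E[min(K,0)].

-0.4

E[min(K,0)] = Σ min(k,0)·P(K=k)
 = (-1)·2/5 + 0·3/20 + 0·3/20 + 0·3/20 + 0·3/20
 = (-2/5) + 0 + 0 + 0 + 0
 = -2/5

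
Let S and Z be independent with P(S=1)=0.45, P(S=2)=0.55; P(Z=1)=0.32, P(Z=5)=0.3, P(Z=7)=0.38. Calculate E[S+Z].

6.03

E[S+Z] = Σ_s Σ_z (s+z) · P(S=s)P(Z=z)
 = 2·0.144 + 6·0.135 + 8·0.171 + 3·0.176 + 7·0.165 + 9·0.209
 = 0.288 + 0.81 + 1.368 + 0.528 + 1.155 + 1.881
 = 6.03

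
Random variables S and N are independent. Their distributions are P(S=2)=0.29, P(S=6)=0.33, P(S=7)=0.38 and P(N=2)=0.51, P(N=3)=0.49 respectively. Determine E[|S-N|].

E[|S-N|] = Σ_s Σ_n |s-n| · P(S=s)P(N=n)
 = 0·0.1479 + 1·0.1421 + 4·0.1683 + 3·0.1617 + 5·0.1938 + 4·0.1862
 = 0 + 0.1421 + 0.6732 + 0.4851 + 0.969 + 0.7448
 = 3.0142

3.0142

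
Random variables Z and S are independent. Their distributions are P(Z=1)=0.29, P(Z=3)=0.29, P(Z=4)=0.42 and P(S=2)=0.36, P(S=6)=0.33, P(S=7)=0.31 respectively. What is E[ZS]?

E[ZS] = Σ_z Σ_s zs · P(Z=z)P(S=s)
 = 2·0.1044 + 6·0.0957 + 7·0.0899 + 6·0.1044 + 18·0.0957 + 21·0.0899 + 8·0.1512 + 24·0.1386 + 28·0.1302
 = 0.2088 + 0.5742 + 0.6293 + 0.6264 + 1.7226 + 1.8879 + 1.2096 + 3.3264 + 3.6456
 = 13.8308

13.8308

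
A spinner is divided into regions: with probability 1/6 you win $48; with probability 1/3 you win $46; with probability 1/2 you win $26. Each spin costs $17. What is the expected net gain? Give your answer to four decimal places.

E[payout] = 48·1/6 + 46·1/3 + 26·1/2
 = 8 + 46/3 + 13
 = 109/3
Net = 109/3 - 17 = 58/3

19.3333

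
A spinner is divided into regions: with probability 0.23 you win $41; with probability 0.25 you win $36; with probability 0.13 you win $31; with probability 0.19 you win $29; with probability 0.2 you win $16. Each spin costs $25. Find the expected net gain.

6.17

E[payout] = 41·0.23 + 36·0.25 + 31·0.13 + 29·0.19 + 16·0.2
 = 9.43 + 9 + 4.03 + 5.51 + 3.2
 = 31.17
Net = 31.17 - 25 = 6.17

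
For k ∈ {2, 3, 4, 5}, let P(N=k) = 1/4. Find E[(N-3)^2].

E[(N-3)^2] = Σ (n-3)^2·P(N=n)
 = 1·1/4 + 0·1/4 + 1·1/4 + 4·1/4
 = 1/4 + 0 + 1/4 + 1
 = 3/2

1.5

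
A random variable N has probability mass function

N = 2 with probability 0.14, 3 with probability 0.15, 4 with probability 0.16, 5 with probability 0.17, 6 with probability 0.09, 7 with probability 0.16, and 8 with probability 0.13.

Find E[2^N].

E[2^N] = Σ 2^n·P(N=n)
 = 4·0.14 + 8·0.15 + 16·0.16 + 32·0.17 + 64·0.09 + 128·0.16 + 256·0.13
 = 0.56 + 1.2 + 2.56 + 5.44 + 5.76 + 20.48 + 33.28
 = 69.28

69.28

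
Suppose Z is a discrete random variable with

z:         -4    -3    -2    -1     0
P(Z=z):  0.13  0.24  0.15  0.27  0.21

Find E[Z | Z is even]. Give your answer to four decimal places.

P(Z is even) = 0.13 + 0.15 + 0.21 = 0.49.
E[Z | Z is even] = [(-4)·0.13 + (-2)·0.15 + 0·0.21] / 0.49
 = -0.82 / 0.49
 = -82/49

-1.6735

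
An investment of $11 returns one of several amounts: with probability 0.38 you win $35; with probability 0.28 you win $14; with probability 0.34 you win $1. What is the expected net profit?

E[payout] = 35·0.38 + 14·0.28 + 1·0.34
 = 13.3 + 3.92 + 0.34
 = 17.56
Net = 17.56 - 11 = 6.56

6.56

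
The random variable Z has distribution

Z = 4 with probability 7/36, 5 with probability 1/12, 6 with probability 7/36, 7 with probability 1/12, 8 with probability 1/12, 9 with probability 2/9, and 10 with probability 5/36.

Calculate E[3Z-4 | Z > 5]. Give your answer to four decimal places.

P(Z > 5) = 7/36 + 1/12 + 1/12 + 2/9 + 5/36 = 13/18.
E[3Z-4 | Z > 5] = [14·7/36 + 17·1/12 + 20·1/12 + 23·2/9 + 26·5/36] / (13/18)
 = 523/36 / (13/18)
 = 523/26

20.1154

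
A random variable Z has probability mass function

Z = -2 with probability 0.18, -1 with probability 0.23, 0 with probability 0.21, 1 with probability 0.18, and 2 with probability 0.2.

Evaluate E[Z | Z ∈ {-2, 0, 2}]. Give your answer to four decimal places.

P(Z ∈ {-2, 0, 2}) = 0.18 + 0.21 + 0.2 = 0.59.
E[Z | Z ∈ {-2, 0, 2}] = [(-2)·0.18 + 0·0.21 + 2·0.2] / 0.59
 = 0.04 / 0.59
 = 4/59

0.0678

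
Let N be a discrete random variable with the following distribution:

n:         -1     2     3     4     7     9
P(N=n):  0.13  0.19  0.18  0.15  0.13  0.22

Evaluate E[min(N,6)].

E[min(N,6)] = Σ min(n,6)·P(N=n)
 = (-1)·0.13 + 2·0.19 + 3·0.18 + 4·0.15 + 6·0.13 + 6·0.22
 = (-0.13) + 0.38 + 0.54 + 0.6 + 0.78 + 1.32
 = 3.49

3.49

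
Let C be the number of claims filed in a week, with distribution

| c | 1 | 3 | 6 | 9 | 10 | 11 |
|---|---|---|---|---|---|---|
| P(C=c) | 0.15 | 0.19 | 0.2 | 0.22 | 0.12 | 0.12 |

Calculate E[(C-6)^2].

E[(C-6)^2] = Σ (c-6)^2·P(C=c)
 = 25·0.15 + 9·0.19 + 0·0.2 + 9·0.22 + 16·0.12 + 25·0.12
 = 3.75 + 1.71 + 0 + 1.98 + 1.92 + 3
 = 12.36

12.36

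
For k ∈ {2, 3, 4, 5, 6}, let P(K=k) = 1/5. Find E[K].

4

E[K] = Σ k·P(K=k)
 = 2·1/5 + 3·1/5 + 4·1/5 + 5·1/5 + 6·1/5
 = 2/5 + 3/5 + 4/5 + 1 + 6/5
 = 4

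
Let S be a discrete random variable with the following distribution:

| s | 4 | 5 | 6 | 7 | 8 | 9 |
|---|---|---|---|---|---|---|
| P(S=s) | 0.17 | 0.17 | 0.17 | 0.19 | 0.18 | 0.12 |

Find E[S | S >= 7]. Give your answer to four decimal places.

7.8571

P(S >= 7) = 0.19 + 0.18 + 0.12 = 0.49.
E[S | S >= 7] = [7·0.19 + 8·0.18 + 9·0.12] / 0.49
 = 3.85 / 0.49
 = 55/7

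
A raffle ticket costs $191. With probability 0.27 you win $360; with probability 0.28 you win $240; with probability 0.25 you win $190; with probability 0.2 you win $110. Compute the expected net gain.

42.9

E[payout] = 360·0.27 + 240·0.28 + 190·0.25 + 110·0.2
 = 97.2 + 67.2 + 47.5 + 22
 = 233.9
Net = 233.9 - 191 = 42.9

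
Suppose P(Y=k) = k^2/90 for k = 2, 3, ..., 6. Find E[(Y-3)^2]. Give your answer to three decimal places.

4.933

E[(Y-3)^2] = Σ (y-3)^2·P(Y=y)
 = 1·2/45 + 0·1/10 + 1·8/45 + 4·5/18 + 9·2/5
 = 2/45 + 0 + 8/45 + 10/9 + 18/5
 = 74/15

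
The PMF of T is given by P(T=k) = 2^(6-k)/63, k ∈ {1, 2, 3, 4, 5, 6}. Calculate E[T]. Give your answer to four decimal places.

1.9048

E[T] = Σ t·P(T=t)
 = 1·32/63 + 2·16/63 + 3·8/63 + 4·4/63 + 5·2/63 + 6·1/63
 = 32/63 + 32/63 + 8/21 + 16/63 + 10/63 + 2/21
 = 40/21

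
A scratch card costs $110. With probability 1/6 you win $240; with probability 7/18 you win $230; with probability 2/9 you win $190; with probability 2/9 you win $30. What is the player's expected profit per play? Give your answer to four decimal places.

68.3333

E[payout] = 240·1/6 + 230·7/18 + 190·2/9 + 30·2/9
 = 40 + 805/9 + 380/9 + 20/3
 = 535/3
Net = 535/3 - 110 = 205/3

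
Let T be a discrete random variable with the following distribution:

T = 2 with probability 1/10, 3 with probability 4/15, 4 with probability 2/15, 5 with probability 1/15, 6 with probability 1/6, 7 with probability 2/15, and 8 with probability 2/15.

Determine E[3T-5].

E[3T-5] = Σ (3t-5)·P(T=t)
 = 1·1/10 + 4·4/15 + 7·2/15 + 10·1/15 + 13·1/6 + 16·2/15 + 19·2/15
 = 1/10 + 16/15 + 14/15 + 2/3 + 13/6 + 32/15 + 38/15
 = 48/5

9.6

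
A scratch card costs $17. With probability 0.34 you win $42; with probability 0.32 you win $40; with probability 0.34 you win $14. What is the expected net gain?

14.84

E[payout] = 42·0.34 + 40·0.32 + 14·0.34
 = 14.28 + 12.8 + 4.76
 = 31.84
Net = 31.84 - 17 = 14.84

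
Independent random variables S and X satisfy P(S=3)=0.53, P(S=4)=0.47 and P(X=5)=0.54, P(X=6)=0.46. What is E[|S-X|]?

1.99

E[|S-X|] = Σ_s Σ_x |s-x| · P(S=s)P(X=x)
 = 2·0.2862 + 3·0.2438 + 1·0.2538 + 2·0.2162
 = 0.5724 + 0.7314 + 0.2538 + 0.4324
 = 1.99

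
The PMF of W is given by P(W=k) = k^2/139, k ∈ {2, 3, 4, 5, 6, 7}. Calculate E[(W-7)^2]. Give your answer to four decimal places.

3.7698

E[(W-7)^2] = Σ (w-7)^2·P(W=w)
 = 25·4/139 + 16·9/139 + 9·16/139 + 4·25/139 + 1·36/139 + 0·49/139
 = 100/139 + 144/139 + 144/139 + 100/139 + 36/139 + 0
 = 524/139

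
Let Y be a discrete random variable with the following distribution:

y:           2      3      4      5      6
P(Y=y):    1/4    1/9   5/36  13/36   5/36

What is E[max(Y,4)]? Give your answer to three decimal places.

E[max(Y,4)] = Σ max(y,4)·P(Y=y)
 = 4·1/4 + 4·1/9 + 4·5/36 + 5·13/36 + 6·5/36
 = 1 + 4/9 + 5/9 + 65/36 + 5/6
 = 167/36

4.639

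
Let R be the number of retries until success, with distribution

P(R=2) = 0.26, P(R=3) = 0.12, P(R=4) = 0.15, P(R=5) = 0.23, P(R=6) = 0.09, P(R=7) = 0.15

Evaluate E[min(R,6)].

4.07

E[min(R,6)] = Σ min(r,6)·P(R=r)
 = 2·0.26 + 3·0.12 + 4·0.15 + 5·0.23 + 6·0.09 + 6·0.15
 = 0.52 + 0.36 + 0.6 + 1.15 + 0.54 + 0.9
 = 4.07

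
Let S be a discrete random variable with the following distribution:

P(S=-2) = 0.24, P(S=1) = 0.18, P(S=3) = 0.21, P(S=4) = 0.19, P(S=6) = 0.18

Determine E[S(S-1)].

E[S(S-1)] = Σ s(s-1)·P(S=s)
 = 6·0.24 + 0·0.18 + 6·0.21 + 12·0.19 + 30·0.18
 = 1.44 + 0 + 1.26 + 2.28 + 5.4
 = 10.38

10.38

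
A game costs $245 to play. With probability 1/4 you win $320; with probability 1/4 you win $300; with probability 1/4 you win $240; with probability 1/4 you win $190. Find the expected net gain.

E[payout] = 320·1/4 + 300·1/4 + 240·1/4 + 190·1/4
 = 80 + 75 + 60 + 95/2
 = 525/2
Net = 525/2 - 245 = 35/2

17.5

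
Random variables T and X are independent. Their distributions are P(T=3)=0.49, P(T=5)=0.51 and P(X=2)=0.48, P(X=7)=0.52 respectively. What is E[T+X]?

8.62

E[T+X] = Σ_t Σ_x (t+x) · P(T=t)P(X=x)
 = 5·0.2352 + 10·0.2548 + 7·0.2448 + 12·0.2652
 = 1.176 + 2.548 + 1.7136 + 3.1824
 = 8.62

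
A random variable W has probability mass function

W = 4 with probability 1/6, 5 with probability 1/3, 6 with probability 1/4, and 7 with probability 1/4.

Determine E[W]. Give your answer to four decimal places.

E[W] = Σ w·P(W=w)
 = 4·1/6 + 5·1/3 + 6·1/4 + 7·1/4
 = 2/3 + 5/3 + 3/2 + 7/4
 = 67/12

5.5833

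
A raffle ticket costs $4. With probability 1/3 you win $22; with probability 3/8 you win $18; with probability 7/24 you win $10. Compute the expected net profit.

E[payout] = 22·1/3 + 18·3/8 + 10·7/24
 = 22/3 + 27/4 + 35/12
 = 17
Net = 17 - 4 = 13

13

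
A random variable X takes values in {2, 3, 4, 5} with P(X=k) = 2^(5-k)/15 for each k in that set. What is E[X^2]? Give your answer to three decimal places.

E[X^2] = Σ x^2·P(X=x)
 = 4·8/15 + 9·4/15 + 16·2/15 + 25·1/15
 = 32/15 + 12/5 + 32/15 + 5/3
 = 25/3

8.333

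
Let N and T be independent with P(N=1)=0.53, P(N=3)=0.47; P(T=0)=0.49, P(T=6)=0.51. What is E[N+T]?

5

E[N+T] = Σ_n Σ_t (n+t) · P(N=n)P(T=t)
 = 1·0.2597 + 7·0.2703 + 3·0.2303 + 9·0.2397
 = 0.2597 + 1.8921 + 0.6909 + 2.1573
 = 5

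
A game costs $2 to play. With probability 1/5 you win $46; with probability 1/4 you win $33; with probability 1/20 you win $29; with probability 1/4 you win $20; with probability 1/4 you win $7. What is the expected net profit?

E[payout] = 46·1/5 + 33·1/4 + 29·1/20 + 20·1/4 + 7·1/4
 = 46/5 + 33/4 + 29/20 + 5 + 7/4
 = 513/20
Net = 513/20 - 2 = 473/20

23.65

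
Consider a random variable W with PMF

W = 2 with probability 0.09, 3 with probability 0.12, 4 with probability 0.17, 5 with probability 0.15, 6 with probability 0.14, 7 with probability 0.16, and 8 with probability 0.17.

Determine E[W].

E[W] = Σ w·P(W=w)
 = 2·0.09 + 3·0.12 + 4·0.17 + 5·0.15 + 6·0.14 + 7·0.16 + 8·0.17
 = 0.18 + 0.36 + 0.68 + 0.75 + 0.84 + 1.12 + 1.36
 = 5.29

5.29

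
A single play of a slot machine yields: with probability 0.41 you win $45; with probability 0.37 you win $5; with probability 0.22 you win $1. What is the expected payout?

20.52

E[payout] = 45·0.41 + 5·0.37 + 1·0.22
 = 18.45 + 1.85 + 0.22
 = 20.52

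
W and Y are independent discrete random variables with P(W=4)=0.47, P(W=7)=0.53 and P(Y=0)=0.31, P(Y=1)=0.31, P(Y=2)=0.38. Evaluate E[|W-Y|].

4.52

E[|W-Y|] = Σ_w Σ_y |w-y| · P(W=w)P(Y=y)
 = 4·0.1457 + 3·0.1457 + 2·0.1786 + 7·0.1643 + 6·0.1643 + 5·0.2014
 = 0.5828 + 0.4371 + 0.3572 + 1.1501 + 0.9858 + 1.007
 = 4.52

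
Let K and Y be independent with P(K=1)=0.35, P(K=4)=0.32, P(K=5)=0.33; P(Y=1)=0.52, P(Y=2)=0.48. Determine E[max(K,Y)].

3.448

E[max(K,Y)] = Σ_k Σ_y max(k,y) · P(K=k)P(Y=y)
 = 1·0.182 + 2·0.168 + 4·0.1664 + 4·0.1536 + 5·0.1716 + 5·0.1584
 = 0.182 + 0.336 + 0.6656 + 0.6144 + 0.858 + 0.792
 = 3.448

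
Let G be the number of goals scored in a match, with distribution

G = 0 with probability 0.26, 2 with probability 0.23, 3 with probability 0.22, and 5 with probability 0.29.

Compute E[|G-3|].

1.59

E[|G-3|] = Σ |g-3|·P(G=g)
 = 3·0.26 + 1·0.23 + 0·0.22 + 2·0.29
 = 0.78 + 0.23 + 0 + 0.58
 = 1.59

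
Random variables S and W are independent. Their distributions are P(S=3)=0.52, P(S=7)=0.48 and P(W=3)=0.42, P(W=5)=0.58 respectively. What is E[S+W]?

E[S+W] = Σ_s Σ_w (s+w) · P(S=s)P(W=w)
 = 6·0.2184 + 8·0.3016 + 10·0.2016 + 12·0.2784
 = 1.3104 + 2.4128 + 2.016 + 3.3408
 = 9.08

9.08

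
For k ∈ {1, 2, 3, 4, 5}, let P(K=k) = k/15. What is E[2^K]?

E[2^K] = Σ 2^k·P(K=k)
 = 2·1/15 + 4·2/15 + 8·1/5 + 16·4/15 + 32·1/3
 = 2/15 + 8/15 + 8/5 + 64/15 + 32/3
 = 86/5

17.2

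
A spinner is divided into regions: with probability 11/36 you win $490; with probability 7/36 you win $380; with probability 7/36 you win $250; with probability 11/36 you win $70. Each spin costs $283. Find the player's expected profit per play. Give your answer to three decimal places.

E[payout] = 490·11/36 + 380·7/36 + 250·7/36 + 70·11/36
 = 2695/18 + 665/9 + 875/18 + 385/18
 = 5285/18
Net = 5285/18 - 283 = 191/18

10.611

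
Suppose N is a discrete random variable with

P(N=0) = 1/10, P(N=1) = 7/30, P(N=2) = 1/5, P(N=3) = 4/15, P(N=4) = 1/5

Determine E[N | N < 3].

1.1875

P(N < 3) = 1/10 + 7/30 + 1/5 = 8/15.
E[N | N < 3] = [0·1/10 + 1·7/30 + 2·1/5] / (8/15)
 = 19/30 / (8/15)
 = 19/16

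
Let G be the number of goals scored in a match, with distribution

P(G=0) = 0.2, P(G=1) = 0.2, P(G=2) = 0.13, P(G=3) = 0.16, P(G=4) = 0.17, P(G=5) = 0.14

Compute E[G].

E[G] = Σ g·P(G=g)
 = 0·0.2 + 1·0.2 + 2·0.13 + 3·0.16 + 4·0.17 + 5·0.14
 = 0 + 0.2 + 0.26 + 0.48 + 0.68 + 0.7
 = 2.32

2.32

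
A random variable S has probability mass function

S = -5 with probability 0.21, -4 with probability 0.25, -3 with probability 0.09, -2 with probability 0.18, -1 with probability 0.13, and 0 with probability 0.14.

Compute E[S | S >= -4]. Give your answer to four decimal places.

P(S >= -4) = 0.25 + 0.09 + 0.18 + 0.13 + 0.14 = 0.79.
E[S | S >= -4] = [(-4)·0.25 + (-3)·0.09 + (-2)·0.18 + (-1)·0.13 + 0·0.14] / 0.79
 = -1.76 / 0.79
 = -176/79

-2.2278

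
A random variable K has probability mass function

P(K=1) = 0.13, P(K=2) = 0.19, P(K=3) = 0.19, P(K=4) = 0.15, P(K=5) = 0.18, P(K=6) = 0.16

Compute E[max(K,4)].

E[max(K,4)] = Σ max(k,4)·P(K=k)
 = 4·0.13 + 4·0.19 + 4·0.19 + 4·0.15 + 5·0.18 + 6·0.16
 = 0.52 + 0.76 + 0.76 + 0.6 + 0.9 + 0.96
 = 4.5

4.5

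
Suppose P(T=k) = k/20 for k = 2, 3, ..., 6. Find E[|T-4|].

E[|T-4|] = Σ |t-4|·P(T=t)
 = 2·1/10 + 1·3/20 + 0·1/5 + 1·1/4 + 2·3/10
 = 1/5 + 3/20 + 0 + 1/4 + 3/5
 = 6/5

1.2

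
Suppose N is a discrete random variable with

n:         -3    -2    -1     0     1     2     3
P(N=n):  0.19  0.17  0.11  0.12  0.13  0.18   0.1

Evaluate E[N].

-0.23

E[N] = Σ n·P(N=n)
 = (-3)·0.19 + (-2)·0.17 + (-1)·0.11 + 0·0.12 + 1·0.13 + 2·0.18 + 3·0.1
 = (-0.57) + (-0.34) + (-0.11) + 0 + 0.13 + 0.36 + 0.3
 = -0.23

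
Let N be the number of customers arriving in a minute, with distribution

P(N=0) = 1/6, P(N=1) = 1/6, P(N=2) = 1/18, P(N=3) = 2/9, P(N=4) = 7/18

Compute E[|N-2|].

E[|N-2|] = Σ |n-2|·P(N=n)
 = 2·1/6 + 1·1/6 + 0·1/18 + 1·2/9 + 2·7/18
 = 1/3 + 1/6 + 0 + 2/9 + 7/9
 = 3/2

1.5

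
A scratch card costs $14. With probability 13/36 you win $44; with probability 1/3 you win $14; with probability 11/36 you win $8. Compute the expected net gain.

9

E[payout] = 44·13/36 + 14·1/3 + 8·11/36
 = 143/9 + 14/3 + 22/9
 = 23
Net = 23 - 14 = 9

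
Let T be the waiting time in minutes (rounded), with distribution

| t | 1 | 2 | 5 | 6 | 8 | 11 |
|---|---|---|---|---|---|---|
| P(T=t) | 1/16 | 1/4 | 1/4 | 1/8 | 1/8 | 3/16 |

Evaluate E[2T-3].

E[2T-3] = Σ (2t-3)·P(T=t)
 = (-1)·1/16 + 1·1/4 + 7·1/4 + 9·1/8 + 13·1/8 + 19·3/16
 = (-1/16) + 1/4 + 7/4 + 9/8 + 13/8 + 57/16
 = 33/4

8.25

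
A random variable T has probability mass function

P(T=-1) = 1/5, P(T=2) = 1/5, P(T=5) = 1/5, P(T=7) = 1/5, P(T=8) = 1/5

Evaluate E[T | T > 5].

7.5

P(T > 5) = 1/5 + 1/5 = 2/5.
E[T | T > 5] = [7·1/5 + 8·1/5] / (2/5)
 = 3 / (2/5)
 = 15/2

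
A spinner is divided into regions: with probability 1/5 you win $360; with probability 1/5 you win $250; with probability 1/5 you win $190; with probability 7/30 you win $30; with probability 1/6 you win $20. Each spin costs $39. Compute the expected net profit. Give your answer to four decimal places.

E[payout] = 360·1/5 + 250·1/5 + 190·1/5 + 30·7/30 + 20·1/6
 = 72 + 50 + 38 + 7 + 10/3
 = 511/3
Net = 511/3 - 39 = 394/3

131.3333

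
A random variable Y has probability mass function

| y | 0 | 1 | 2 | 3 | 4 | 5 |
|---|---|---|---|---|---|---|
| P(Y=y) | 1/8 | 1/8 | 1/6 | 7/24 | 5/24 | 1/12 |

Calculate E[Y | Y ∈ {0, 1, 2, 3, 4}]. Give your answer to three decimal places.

P(Y ∈ {0, 1, 2, 3, 4}) = 1/8 + 1/8 + 1/6 + 7/24 + 5/24 = 11/12.
E[Y | Y ∈ {0, 1, 2, 3, 4}] = [0·1/8 + 1·1/8 + 2·1/6 + 3·7/24 + 4·5/24] / (11/12)
 = 13/6 / (11/12)
 = 26/11

2.364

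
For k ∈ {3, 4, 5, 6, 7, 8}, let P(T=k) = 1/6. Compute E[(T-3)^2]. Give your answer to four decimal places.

9.1667

E[(T-3)^2] = Σ (t-3)^2·P(T=t)
 = 0·1/6 + 1·1/6 + 4·1/6 + 9·1/6 + 16·1/6 + 25·1/6
 = 0 + 1/6 + 2/3 + 3/2 + 8/3 + 25/6
 = 55/6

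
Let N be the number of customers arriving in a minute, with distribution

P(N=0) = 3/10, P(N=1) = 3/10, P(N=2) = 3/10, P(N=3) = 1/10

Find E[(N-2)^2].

1.6

E[(N-2)^2] = Σ (n-2)^2·P(N=n)
 = 4·3/10 + 1·3/10 + 0·3/10 + 1·1/10
 = 6/5 + 3/10 + 0 + 1/10
 = 8/5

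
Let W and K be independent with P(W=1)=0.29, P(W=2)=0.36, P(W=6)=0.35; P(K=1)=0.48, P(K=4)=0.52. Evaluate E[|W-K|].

E[|W-K|] = Σ_w Σ_k |w-k| · P(W=w)P(K=k)
 = 0·0.1392 + 3·0.1508 + 1·0.1728 + 2·0.1872 + 5·0.168 + 2·0.182
 = 0 + 0.4524 + 0.1728 + 0.3744 + 0.84 + 0.364
 = 2.2036

2.2036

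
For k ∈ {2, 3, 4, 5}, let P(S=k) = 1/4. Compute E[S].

3.5

E[S] = Σ s·P(S=s)
 = 2·1/4 + 3·1/4 + 4·1/4 + 5·1/4
 = 1/2 + 3/4 + 1 + 5/4
 = 7/2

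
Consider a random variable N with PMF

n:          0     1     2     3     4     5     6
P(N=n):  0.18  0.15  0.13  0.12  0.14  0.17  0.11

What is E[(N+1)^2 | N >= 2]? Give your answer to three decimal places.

27.015

P(N >= 2) = 0.13 + 0.12 + 0.14 + 0.17 + 0.11 = 0.67.
E[(N+1)^2 | N >= 2] = [9·0.13 + 16·0.12 + 25·0.14 + 36·0.17 + 49·0.11] / 0.67
 = 18.1 / 0.67
 = 1810/67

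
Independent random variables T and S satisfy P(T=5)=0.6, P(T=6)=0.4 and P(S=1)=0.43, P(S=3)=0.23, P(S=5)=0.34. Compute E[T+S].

E[T+S] = Σ_t Σ_s (t+s) · P(T=t)P(S=s)
 = 6·0.258 + 8·0.138 + 10·0.204 + 7·0.172 + 9·0.092 + 11·0.136
 = 1.548 + 1.104 + 2.04 + 1.204 + 0.828 + 1.496
 = 8.22

8.22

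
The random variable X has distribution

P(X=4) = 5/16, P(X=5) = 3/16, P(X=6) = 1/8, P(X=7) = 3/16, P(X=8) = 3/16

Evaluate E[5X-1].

E[5X-1] = Σ (5x-1)·P(X=x)
 = 19·5/16 + 24·3/16 + 29·1/8 + 34·3/16 + 39·3/16
 = 95/16 + 9/2 + 29/8 + 51/8 + 117/16
 = 111/4

27.75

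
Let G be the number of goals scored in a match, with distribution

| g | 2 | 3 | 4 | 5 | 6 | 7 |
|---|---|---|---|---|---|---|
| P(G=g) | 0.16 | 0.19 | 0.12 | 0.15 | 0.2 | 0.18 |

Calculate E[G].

4.58

E[G] = Σ g·P(G=g)
 = 2·0.16 + 3·0.19 + 4·0.12 + 5·0.15 + 6·0.2 + 7·0.18
 = 0.32 + 0.57 + 0.48 + 0.75 + 1.2 + 1.26
 = 4.58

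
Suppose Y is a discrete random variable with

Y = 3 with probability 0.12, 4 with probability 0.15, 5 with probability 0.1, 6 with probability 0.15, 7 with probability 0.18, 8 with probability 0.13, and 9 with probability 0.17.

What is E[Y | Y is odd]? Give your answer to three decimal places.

P(Y is odd) = 0.12 + 0.1 + 0.18 + 0.17 = 0.57.
E[Y | Y is odd] = [3·0.12 + 5·0.1 + 7·0.18 + 9·0.17] / 0.57
 = 3.65 / 0.57
 = 365/57

6.404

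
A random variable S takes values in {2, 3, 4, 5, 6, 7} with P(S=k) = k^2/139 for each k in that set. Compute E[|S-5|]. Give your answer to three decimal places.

E[|S-5|] = Σ |s-5|·P(S=s)
 = 3·4/139 + 2·9/139 + 1·16/139 + 0·25/139 + 1·36/139 + 2·49/139
 = 12/139 + 18/139 + 16/139 + 0 + 36/139 + 98/139
 = 180/139

1.295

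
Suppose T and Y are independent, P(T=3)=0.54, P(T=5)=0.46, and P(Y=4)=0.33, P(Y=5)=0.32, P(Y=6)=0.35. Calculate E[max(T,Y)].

5.1718

E[max(T,Y)] = Σ_t Σ_y max(t,y) · P(T=t)P(Y=y)
 = 4·0.1782 + 5·0.1728 + 6·0.189 + 5·0.1518 + 5·0.1472 + 6·0.161
 = 0.7128 + 0.864 + 1.134 + 0.759 + 0.736 + 0.966
 = 5.1718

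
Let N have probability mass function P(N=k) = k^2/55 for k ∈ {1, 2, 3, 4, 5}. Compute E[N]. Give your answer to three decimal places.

4.091

E[N] = Σ n·P(N=n)
 = 1·1/55 + 2·4/55 + 3·9/55 + 4·16/55 + 5·5/11
 = 1/55 + 8/55 + 27/55 + 64/55 + 25/11
 = 45/11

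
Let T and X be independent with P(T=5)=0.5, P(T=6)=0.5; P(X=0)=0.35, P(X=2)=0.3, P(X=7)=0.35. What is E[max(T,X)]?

6.025

E[max(T,X)] = Σ_t Σ_x max(t,x) · P(T=t)P(X=x)
 = 5·0.175 + 5·0.15 + 7·0.175 + 6·0.175 + 6·0.15 + 7·0.175
 = 0.875 + 0.75 + 1.225 + 1.05 + 0.9 + 1.225
 = 6.025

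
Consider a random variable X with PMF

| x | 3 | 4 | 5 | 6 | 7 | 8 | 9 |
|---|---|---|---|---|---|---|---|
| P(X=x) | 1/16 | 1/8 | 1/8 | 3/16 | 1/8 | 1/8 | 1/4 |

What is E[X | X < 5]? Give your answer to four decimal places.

P(X < 5) = 1/16 + 1/8 = 3/16.
E[X | X < 5] = [3·1/16 + 4·1/8] / (3/16)
 = 11/16 / (3/16)
 = 11/3

3.6667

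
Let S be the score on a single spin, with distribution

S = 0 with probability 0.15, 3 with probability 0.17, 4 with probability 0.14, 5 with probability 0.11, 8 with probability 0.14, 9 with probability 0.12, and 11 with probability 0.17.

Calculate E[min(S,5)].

3.77

E[min(S,5)] = Σ min(s,5)·P(S=s)
 = 0·0.15 + 3·0.17 + 4·0.14 + 5·0.11 + 5·0.14 + 5·0.12 + 5·0.17
 = 0 + 0.51 + 0.56 + 0.55 + 0.7 + 0.6 + 0.85
 = 3.77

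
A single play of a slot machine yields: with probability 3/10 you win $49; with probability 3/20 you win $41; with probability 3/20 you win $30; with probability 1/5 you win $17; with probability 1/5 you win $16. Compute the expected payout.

E[payout] = 49·3/10 + 41·3/20 + 30·3/20 + 17·1/5 + 16·1/5
 = 147/10 + 123/20 + 9/2 + 17/5 + 16/5
 = 639/20

31.95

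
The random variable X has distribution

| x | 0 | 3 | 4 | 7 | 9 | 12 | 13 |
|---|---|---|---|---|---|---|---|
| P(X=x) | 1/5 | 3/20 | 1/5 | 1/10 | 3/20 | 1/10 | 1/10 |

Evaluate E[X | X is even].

P(X is even) = 1/5 + 1/5 + 1/10 = 1/2.
E[X | X is even] = [0·1/5 + 4·1/5 + 12·1/10] / (1/2)
 = 2 / (1/2)
 = 4

4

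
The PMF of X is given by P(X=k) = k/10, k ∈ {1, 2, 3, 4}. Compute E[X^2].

E[X^2] = Σ x^2·P(X=x)
 = 1·1/10 + 4·1/5 + 9·3/10 + 16·2/5
 = 1/10 + 4/5 + 27/10 + 32/5
 = 10

10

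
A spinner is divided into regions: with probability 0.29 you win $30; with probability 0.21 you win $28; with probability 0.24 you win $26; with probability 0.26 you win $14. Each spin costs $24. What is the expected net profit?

0.46

E[payout] = 30·0.29 + 28·0.21 + 26·0.24 + 14·0.26
 = 8.7 + 5.88 + 6.24 + 3.64
 = 24.46
Net = 24.46 - 24 = 0.46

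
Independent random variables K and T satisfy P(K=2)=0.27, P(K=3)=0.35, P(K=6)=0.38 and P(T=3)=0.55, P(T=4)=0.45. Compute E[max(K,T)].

E[max(K,T)] = Σ_k Σ_t max(k,t) · P(K=k)P(T=t)
 = 3·0.1485 + 4·0.1215 + 3·0.1925 + 4·0.1575 + 6·0.209 + 6·0.171
 = 0.4455 + 0.486 + 0.5775 + 0.63 + 1.254 + 1.026
 = 4.419

4.419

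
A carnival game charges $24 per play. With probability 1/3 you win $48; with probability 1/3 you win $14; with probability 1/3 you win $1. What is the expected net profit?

-3

E[payout] = 48·1/3 + 14·1/3 + 1·1/3
 = 16 + 14/3 + 1/3
 = 21
Net = 21 - 24 = -3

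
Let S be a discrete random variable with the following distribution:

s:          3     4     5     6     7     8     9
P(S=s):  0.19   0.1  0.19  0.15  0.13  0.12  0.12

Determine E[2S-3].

8.54

E[2S-3] = Σ (2s-3)·P(S=s)
 = 3·0.19 + 5·0.1 + 7·0.19 + 9·0.15 + 11·0.13 + 13·0.12 + 15·0.12
 = 0.57 + 0.5 + 1.33 + 1.35 + 1.43 + 1.56 + 1.8
 = 8.54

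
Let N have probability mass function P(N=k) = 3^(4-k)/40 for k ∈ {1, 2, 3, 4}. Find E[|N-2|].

E[|N-2|] = Σ |n-2|·P(N=n)
 = 1·27/40 + 0·9/40 + 1·3/40 + 2·1/40
 = 27/40 + 0 + 3/40 + 1/20
 = 4/5

0.8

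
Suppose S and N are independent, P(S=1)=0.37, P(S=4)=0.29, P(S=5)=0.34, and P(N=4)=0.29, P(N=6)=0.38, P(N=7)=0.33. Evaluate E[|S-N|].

2.7172

E[|S-N|] = Σ_s Σ_n |s-n| · P(S=s)P(N=n)
 = 3·0.1073 + 5·0.1406 + 6·0.1221 + 0·0.0841 + 2·0.1102 + 3·0.0957 + 1·0.0986 + 1·0.1292 + 2·0.1122
 = 0.3219 + 0.703 + 0.7326 + 0 + 0.2204 + 0.2871 + 0.0986 + 0.1292 + 0.2244
 = 2.7172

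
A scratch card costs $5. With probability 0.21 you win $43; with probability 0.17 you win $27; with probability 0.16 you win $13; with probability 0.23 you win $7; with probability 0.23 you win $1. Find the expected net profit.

E[payout] = 43·0.21 + 27·0.17 + 13·0.16 + 7·0.23 + 1·0.23
 = 9.03 + 4.59 + 2.08 + 1.61 + 0.23
 = 17.54
Net = 17.54 - 5 = 12.54

12.54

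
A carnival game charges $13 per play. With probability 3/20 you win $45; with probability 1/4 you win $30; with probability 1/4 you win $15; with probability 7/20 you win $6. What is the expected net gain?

7.1

E[payout] = 45·3/20 + 30·1/4 + 15·1/4 + 6·7/20
 = 27/4 + 15/2 + 15/4 + 21/10
 = 201/10
Net = 201/10 - 13 = 71/10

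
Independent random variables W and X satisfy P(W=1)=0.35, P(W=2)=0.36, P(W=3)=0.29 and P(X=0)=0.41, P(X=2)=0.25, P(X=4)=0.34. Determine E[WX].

3.6084

E[WX] = Σ_w Σ_x wx · P(W=w)P(X=x)
 = 0·0.1435 + 2·0.0875 + 4·0.119 + 0·0.1476 + 4·0.09 + 8·0.1224 + 0·0.1189 + 6·0.0725 + 12·0.0986
 = 0 + 0.175 + 0.476 + 0 + 0.36 + 0.9792 + 0 + 0.435 + 1.1832
 = 3.6084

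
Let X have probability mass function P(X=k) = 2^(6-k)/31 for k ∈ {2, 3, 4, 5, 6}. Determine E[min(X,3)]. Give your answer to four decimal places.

2.4839

E[min(X,3)] = Σ min(x,3)·P(X=x)
 = 2·16/31 + 3·8/31 + 3·4/31 + 3·2/31 + 3·1/31
 = 32/31 + 24/31 + 12/31 + 6/31 + 3/31
 = 77/31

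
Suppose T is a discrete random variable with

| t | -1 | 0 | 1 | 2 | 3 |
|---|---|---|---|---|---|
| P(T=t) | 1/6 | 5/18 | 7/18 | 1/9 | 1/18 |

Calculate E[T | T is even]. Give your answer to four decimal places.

P(T is even) = 5/18 + 1/9 = 7/18.
E[T | T is even] = [0·5/18 + 2·1/9] / (7/18)
 = 2/9 / (7/18)
 = 4/7

0.5714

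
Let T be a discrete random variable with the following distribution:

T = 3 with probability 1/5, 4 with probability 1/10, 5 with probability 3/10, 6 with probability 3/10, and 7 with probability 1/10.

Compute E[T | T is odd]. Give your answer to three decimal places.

4.667

P(T is odd) = 1/5 + 3/10 + 1/10 = 3/5.
E[T | T is odd] = [3·1/5 + 5·3/10 + 7·1/10] / (3/5)
 = 14/5 / (3/5)
 = 14/3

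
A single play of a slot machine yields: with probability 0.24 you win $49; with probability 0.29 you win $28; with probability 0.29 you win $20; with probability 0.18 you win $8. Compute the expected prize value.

E[payout] = 49·0.24 + 28·0.29 + 20·0.29 + 8·0.18
 = 11.76 + 8.12 + 5.8 + 1.44
 = 27.12

27.12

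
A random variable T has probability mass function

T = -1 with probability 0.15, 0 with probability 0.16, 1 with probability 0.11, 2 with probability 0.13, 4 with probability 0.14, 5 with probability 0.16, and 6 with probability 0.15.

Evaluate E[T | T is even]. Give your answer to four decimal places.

P(T is even) = 0.16 + 0.13 + 0.14 + 0.15 = 0.58.
E[T | T is even] = [0·0.16 + 2·0.13 + 4·0.14 + 6·0.15] / 0.58
 = 1.72 / 0.58
 = 86/29

2.9655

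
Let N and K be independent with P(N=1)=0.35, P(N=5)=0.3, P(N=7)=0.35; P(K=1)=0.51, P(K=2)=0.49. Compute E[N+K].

E[N+K] = Σ_n Σ_k (n+k) · P(N=n)P(K=k)
 = 2·0.1785 + 3·0.1715 + 6·0.153 + 7·0.147 + 8·0.1785 + 9·0.1715
 = 0.357 + 0.5145 + 0.918 + 1.029 + 1.428 + 1.5435
 = 5.79

5.79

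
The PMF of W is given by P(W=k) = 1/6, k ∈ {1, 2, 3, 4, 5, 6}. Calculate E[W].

3.5

E[W] = Σ w·P(W=w)
 = 1·1/6 + 2·1/6 + 3·1/6 + 4·1/6 + 5·1/6 + 6·1/6
 = 1/6 + 1/3 + 1/2 + 2/3 + 5/6 + 1
 = 7/2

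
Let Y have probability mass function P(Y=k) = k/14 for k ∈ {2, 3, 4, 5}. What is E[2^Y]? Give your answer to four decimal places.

E[2^Y] = Σ 2^y·P(Y=y)
 = 4·1/7 + 8·3/14 + 16·2/7 + 32·5/14
 = 4/7 + 12/7 + 32/7 + 80/7
 = 128/7

18.2857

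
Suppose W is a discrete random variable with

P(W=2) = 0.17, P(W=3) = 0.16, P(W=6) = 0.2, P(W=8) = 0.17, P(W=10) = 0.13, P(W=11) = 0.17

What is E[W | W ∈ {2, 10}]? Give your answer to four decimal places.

5.4667

P(W ∈ {2, 10}) = 0.17 + 0.13 = 0.3.
E[W | W ∈ {2, 10}] = [2·0.17 + 10·0.13] / 0.3
 = 1.64 / 0.3
 = 82/15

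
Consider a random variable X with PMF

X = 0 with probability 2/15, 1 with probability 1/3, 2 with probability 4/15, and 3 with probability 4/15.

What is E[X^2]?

3.8

E[X^2] = Σ x^2·P(X=x)
 = 0·2/15 + 1·1/3 + 4·4/15 + 9·4/15
 = 0 + 1/3 + 16/15 + 12/5
 = 19/5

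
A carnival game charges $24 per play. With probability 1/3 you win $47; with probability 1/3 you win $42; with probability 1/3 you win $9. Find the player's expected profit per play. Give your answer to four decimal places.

E[payout] = 47·1/3 + 42·1/3 + 9·1/3
 = 47/3 + 14 + 3
 = 98/3
Net = 98/3 - 24 = 26/3

8.6667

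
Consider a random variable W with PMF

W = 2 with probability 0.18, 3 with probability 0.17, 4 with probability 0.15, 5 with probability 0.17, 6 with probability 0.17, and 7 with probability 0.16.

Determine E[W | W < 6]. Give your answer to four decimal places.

P(W < 6) = 0.18 + 0.17 + 0.15 + 0.17 = 0.67.
E[W | W < 6] = [2·0.18 + 3·0.17 + 4·0.15 + 5·0.17] / 0.67
 = 2.32 / 0.67
 = 232/67

3.4627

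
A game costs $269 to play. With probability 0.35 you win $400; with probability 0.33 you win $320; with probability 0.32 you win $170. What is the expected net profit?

E[payout] = 400·0.35 + 320·0.33 + 170·0.32
 = 140 + 105.6 + 54.4
 = 300
Net = 300 - 269 = 31

31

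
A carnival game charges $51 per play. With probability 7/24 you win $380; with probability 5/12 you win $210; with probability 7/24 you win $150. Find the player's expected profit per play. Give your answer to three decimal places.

E[payout] = 380·7/24 + 210·5/12 + 150·7/24
 = 665/6 + 175/2 + 175/4
 = 2905/12
Net = 2905/12 - 51 = 2293/12

191.083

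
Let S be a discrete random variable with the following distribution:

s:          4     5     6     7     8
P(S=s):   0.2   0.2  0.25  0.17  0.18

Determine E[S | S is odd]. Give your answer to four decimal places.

5.9189

P(S is odd) = 0.2 + 0.17 = 0.37.
E[S | S is odd] = [5·0.2 + 7·0.17] / 0.37
 = 2.19 / 0.37
 = 219/37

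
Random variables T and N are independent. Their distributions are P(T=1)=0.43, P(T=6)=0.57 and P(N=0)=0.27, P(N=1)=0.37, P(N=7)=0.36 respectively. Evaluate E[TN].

11.1265

E[TN] = Σ_t Σ_n tn · P(T=t)P(N=n)
 = 0·0.1161 + 1·0.1591 + 7·0.1548 + 0·0.1539 + 6·0.2109 + 42·0.2052
 = 0 + 0.1591 + 1.0836 + 0 + 1.2654 + 8.6184
 = 11.1265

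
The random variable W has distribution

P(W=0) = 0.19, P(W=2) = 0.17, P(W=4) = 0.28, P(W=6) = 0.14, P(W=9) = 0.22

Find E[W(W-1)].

23.74

E[W(W-1)] = Σ w(w-1)·P(W=w)
 = 0·0.19 + 2·0.17 + 12·0.28 + 30·0.14 + 72·0.22
 = 0 + 0.34 + 3.36 + 4.2 + 15.84
 = 23.74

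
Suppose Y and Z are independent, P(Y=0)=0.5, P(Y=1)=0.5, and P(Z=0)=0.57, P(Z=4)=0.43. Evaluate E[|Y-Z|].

1.79

E[|Y-Z|] = Σ_y Σ_z |y-z| · P(Y=y)P(Z=z)
 = 0·0.285 + 4·0.215 + 1·0.285 + 3·0.215
 = 0 + 0.86 + 0.285 + 0.645
 = 1.79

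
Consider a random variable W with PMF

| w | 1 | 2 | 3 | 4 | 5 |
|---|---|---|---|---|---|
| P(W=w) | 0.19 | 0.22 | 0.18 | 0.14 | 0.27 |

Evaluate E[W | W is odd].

P(W is odd) = 0.19 + 0.18 + 0.27 = 0.64.
E[W | W is odd] = [1·0.19 + 3·0.18 + 5·0.27] / 0.64
 = 2.08 / 0.64
 = 13/4

3.25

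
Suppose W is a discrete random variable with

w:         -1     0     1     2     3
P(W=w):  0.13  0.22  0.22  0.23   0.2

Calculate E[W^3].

7.33

E[W^3] = Σ w^3·P(W=w)
 = (-1)·0.13 + 0·0.22 + 1·0.22 + 8·0.23 + 27·0.2
 = (-0.13) + 0 + 0.22 + 1.84 + 5.4
 = 7.33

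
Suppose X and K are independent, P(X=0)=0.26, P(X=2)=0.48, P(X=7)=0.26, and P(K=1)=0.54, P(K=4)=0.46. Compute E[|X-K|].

2.5208

E[|X-K|] = Σ_x Σ_k |x-k| · P(X=x)P(K=k)
 = 1·0.1404 + 4·0.1196 + 1·0.2592 + 2·0.2208 + 6·0.1404 + 3·0.1196
 = 0.1404 + 0.4784 + 0.2592 + 0.4416 + 0.8424 + 0.3588
 = 2.5208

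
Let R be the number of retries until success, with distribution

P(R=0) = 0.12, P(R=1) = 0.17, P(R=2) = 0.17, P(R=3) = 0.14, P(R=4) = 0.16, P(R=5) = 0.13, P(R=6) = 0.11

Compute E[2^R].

16.02

E[2^R] = Σ 2^r·P(R=r)
 = 1·0.12 + 2·0.17 + 4·0.17 + 8·0.14 + 16·0.16 + 32·0.13 + 64·0.11
 = 0.12 + 0.34 + 0.68 + 1.12 + 2.56 + 4.16 + 7.04
 = 16.02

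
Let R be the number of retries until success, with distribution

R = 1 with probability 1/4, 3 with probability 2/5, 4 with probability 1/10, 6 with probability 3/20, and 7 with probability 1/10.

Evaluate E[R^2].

15.75

E[R^2] = Σ r^2·P(R=r)
 = 1·1/4 + 9·2/5 + 16·1/10 + 36·3/20 + 49·1/10
 = 1/4 + 18/5 + 8/5 + 27/5 + 49/10
 = 63/4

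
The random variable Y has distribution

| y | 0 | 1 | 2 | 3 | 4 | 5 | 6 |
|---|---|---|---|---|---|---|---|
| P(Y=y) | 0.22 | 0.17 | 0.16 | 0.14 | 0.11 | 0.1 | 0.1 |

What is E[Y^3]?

46.37

E[Y^3] = Σ y^3·P(Y=y)
 = 0·0.22 + 1·0.17 + 8·0.16 + 27·0.14 + 64·0.11 + 125·0.1 + 216·0.1
 = 0 + 0.17 + 1.28 + 3.78 + 7.04 + 12.5 + 21.6
 = 46.37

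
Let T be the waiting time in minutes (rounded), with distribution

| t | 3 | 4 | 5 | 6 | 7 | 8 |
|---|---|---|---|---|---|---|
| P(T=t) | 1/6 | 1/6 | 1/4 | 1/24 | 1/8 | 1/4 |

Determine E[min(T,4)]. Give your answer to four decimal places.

3.8333

E[min(T,4)] = Σ min(t,4)·P(T=t)
 = 3·1/6 + 4·1/6 + 4·1/4 + 4·1/24 + 4·1/8 + 4·1/4
 = 1/2 + 2/3 + 1 + 1/6 + 1/2 + 1
 = 23/6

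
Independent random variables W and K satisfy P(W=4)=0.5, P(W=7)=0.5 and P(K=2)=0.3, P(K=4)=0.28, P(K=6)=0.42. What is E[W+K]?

9.74

E[W+K] = Σ_w Σ_k (w+k) · P(W=w)P(K=k)
 = 6·0.15 + 8·0.14 + 10·0.21 + 9·0.15 + 11·0.14 + 13·0.21
 = 0.9 + 1.12 + 2.1 + 1.35 + 1.54 + 2.73
 = 9.74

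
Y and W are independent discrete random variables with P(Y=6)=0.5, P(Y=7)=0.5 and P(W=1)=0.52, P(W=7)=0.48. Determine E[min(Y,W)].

E[min(Y,W)] = Σ_y Σ_w min(y,w) · P(Y=y)P(W=w)
 = 1·0.26 + 6·0.24 + 1·0.26 + 7·0.24
 = 0.26 + 1.44 + 0.26 + 1.68
 = 3.64

3.64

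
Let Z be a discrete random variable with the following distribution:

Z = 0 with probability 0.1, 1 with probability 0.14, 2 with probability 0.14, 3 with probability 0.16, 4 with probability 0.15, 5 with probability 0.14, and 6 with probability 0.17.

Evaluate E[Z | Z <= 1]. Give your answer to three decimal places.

0.583

P(Z <= 1) = 0.1 + 0.14 = 0.24.
E[Z | Z <= 1] = [0·0.1 + 1·0.14] / 0.24
 = 0.14 / 0.24
 = 7/12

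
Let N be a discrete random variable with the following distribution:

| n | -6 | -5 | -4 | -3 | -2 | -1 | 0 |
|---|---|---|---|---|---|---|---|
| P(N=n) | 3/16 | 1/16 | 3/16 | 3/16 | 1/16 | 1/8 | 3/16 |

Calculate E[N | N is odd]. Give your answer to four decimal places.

-2.6667

P(N is odd) = 1/16 + 3/16 + 1/8 = 3/8.
E[N | N is odd] = [(-5)·1/16 + (-3)·3/16 + (-1)·1/8] / (3/8)
 = -1 / (3/8)
 = -8/3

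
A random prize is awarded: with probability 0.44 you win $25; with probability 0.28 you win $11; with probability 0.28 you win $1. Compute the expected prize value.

14.36

E[payout] = 25·0.44 + 11·0.28 + 1·0.28
 = 11 + 3.08 + 0.28
 = 14.36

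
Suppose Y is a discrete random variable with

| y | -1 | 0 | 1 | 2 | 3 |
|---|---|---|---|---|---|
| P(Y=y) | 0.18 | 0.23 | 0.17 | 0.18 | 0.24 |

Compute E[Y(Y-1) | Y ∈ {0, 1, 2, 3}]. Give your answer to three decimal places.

P(Y ∈ {0, 1, 2, 3}) = 0.23 + 0.17 + 0.18 + 0.24 = 0.82.
E[Y(Y-1) | Y ∈ {0, 1, 2, 3}] = [0·0.23 + 0·0.17 + 2·0.18 + 6·0.24] / 0.82
 = 1.8 / 0.82
 = 90/41

2.195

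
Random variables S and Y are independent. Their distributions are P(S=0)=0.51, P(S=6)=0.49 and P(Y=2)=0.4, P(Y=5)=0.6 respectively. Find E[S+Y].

6.74

E[S+Y] = Σ_s Σ_y (s+y) · P(S=s)P(Y=y)
 = 2·0.204 + 5·0.306 + 8·0.196 + 11·0.294
 = 0.408 + 1.53 + 1.568 + 3.234
 = 6.74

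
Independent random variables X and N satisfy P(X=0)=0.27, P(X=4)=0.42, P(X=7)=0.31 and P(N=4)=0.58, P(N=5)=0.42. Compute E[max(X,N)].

5.2198

E[max(X,N)] = Σ_x Σ_n max(x,n) · P(X=x)P(N=n)
 = 4·0.1566 + 5·0.1134 + 4·0.2436 + 5·0.1764 + 7·0.1798 + 7·0.1302
 = 0.6264 + 0.567 + 0.9744 + 0.882 + 1.2586 + 0.9114
 = 5.2198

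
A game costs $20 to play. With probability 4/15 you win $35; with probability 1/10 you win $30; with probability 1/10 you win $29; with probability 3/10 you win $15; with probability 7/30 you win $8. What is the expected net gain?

E[payout] = 35·4/15 + 30·1/10 + 29·1/10 + 15·3/10 + 8·7/30
 = 28/3 + 3 + 29/10 + 9/2 + 28/15
 = 108/5
Net = 108/5 - 20 = 8/5

1.6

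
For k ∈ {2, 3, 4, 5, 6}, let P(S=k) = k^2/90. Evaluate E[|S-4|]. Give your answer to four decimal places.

1.2667

E[|S-4|] = Σ |s-4|·P(S=s)
 = 2·2/45 + 1·1/10 + 0·8/45 + 1·5/18 + 2·2/5
 = 4/45 + 1/10 + 0 + 5/18 + 4/5
 = 19/15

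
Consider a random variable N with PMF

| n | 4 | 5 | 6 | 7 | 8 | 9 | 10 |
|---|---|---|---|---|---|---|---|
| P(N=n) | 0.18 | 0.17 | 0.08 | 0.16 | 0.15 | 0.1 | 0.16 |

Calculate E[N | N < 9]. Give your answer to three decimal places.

P(N < 9) = 0.18 + 0.17 + 0.08 + 0.16 + 0.15 = 0.74.
E[N | N < 9] = [4·0.18 + 5·0.17 + 6·0.08 + 7·0.16 + 8·0.15] / 0.74
 = 4.37 / 0.74
 = 437/74

5.905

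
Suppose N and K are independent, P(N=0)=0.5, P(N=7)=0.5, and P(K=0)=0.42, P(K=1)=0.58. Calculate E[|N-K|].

3.5

E[|N-K|] = Σ_n Σ_k |n-k| · P(N=n)P(K=k)
 = 0·0.21 + 1·0.29 + 7·0.21 + 6·0.29
 = 0 + 0.29 + 1.47 + 1.74
 = 3.5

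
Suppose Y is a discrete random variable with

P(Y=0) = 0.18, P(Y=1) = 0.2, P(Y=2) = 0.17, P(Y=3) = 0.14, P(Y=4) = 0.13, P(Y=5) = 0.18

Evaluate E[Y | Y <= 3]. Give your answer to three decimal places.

P(Y <= 3) = 0.18 + 0.2 + 0.17 + 0.14 = 0.69.
E[Y | Y <= 3] = [0·0.18 + 1·0.2 + 2·0.17 + 3·0.14] / 0.69
 = 0.96 / 0.69
 = 32/23

1.391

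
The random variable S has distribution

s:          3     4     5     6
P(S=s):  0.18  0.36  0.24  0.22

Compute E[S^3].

105.42

E[S^3] = Σ s^3·P(S=s)
 = 27·0.18 + 64·0.36 + 125·0.24 + 216·0.22
 = 4.86 + 23.04 + 30 + 47.52
 = 105.42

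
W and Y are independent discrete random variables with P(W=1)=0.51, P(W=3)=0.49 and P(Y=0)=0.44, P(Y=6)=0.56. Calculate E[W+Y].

5.34

E[W+Y] = Σ_w Σ_y (w+y) · P(W=w)P(Y=y)
 = 1·0.2244 + 7·0.2856 + 3·0.2156 + 9·0.2744
 = 0.2244 + 1.9992 + 0.6468 + 2.4696
 = 5.34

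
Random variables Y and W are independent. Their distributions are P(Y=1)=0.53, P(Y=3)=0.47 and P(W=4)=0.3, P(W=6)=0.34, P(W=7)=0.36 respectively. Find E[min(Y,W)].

E[min(Y,W)] = Σ_y Σ_w min(y,w) · P(Y=y)P(W=w)
 = 1·0.159 + 1·0.1802 + 1·0.1908 + 3·0.141 + 3·0.1598 + 3·0.1692
 = 0.159 + 0.1802 + 0.1908 + 0.423 + 0.4794 + 0.5076
 = 1.94

1.94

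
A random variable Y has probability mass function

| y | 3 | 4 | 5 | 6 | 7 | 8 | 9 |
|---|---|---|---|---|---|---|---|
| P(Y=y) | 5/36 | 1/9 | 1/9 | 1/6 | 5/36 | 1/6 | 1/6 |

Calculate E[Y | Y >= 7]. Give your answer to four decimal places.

8.0588

P(Y >= 7) = 5/36 + 1/6 + 1/6 = 17/36.
E[Y | Y >= 7] = [7·5/36 + 8·1/6 + 9·1/6] / (17/36)
 = 137/36 / (17/36)
 = 137/17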